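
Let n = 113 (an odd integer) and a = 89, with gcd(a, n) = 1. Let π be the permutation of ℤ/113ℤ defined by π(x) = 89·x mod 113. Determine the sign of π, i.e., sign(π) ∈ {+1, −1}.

-1

Start at x=18: 18 → 20 → 85 → 107 → 31 → 47 → 2 → … (one orbit).
Cycle lengths of π_89 on ℤ/113ℤ: [112, 1]; 2 cycles in total.
2 cycles on 113: each ℓ→(−1)^(ℓ−1), product (−1)^111 = -1.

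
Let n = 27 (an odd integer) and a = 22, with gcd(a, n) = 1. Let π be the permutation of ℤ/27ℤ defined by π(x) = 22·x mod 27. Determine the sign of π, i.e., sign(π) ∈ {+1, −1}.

Trace 10: π^k(10) = [10, 4, 7, 19, 13, 16, 1] for k=0..6.
Decompose π into cycles: lengths [9, 9, 3, 3, 1, 1, 1] (7 cycles, including the fixed point 0).
7 cycles on 27: each ℓ→(−1)^(ℓ−1), product (−1)^20 = +1.
Via Zolotarev, sign(π_{22}) = (22|27) = +1.

+1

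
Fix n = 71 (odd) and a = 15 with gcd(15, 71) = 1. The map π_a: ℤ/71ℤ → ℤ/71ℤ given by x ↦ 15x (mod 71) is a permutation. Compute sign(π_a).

Trace 50: π^k(50) = [50, 40, 32, 54, 29, 9, 64] for k=0..6.
The orbit structure of x ↦ 15x mod 71: 3 orbits of sizes [35, 35, 1].
71 − 3 = 68 transpositions; sign(π) = (−1)^68 = +1.
(15|71)_J = +1 (Zolotarev's lemma cross-check).

+1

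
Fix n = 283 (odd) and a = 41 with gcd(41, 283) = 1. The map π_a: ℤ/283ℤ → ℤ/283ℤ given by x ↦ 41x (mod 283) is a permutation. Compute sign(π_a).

Orbit of 41 under x↦41x: [41, 266, 152, 6, 246, 181, 63]… (length divides ord_283(41)).
Cycle lengths of π_41 on ℤ/283ℤ: [141, 141, 1]; 3 cycles in total.
With 3 cycles on 283 points, sign = (−1)^{283−3} = +1.
Check: (41/283) = +1 by Zolotarev.

+1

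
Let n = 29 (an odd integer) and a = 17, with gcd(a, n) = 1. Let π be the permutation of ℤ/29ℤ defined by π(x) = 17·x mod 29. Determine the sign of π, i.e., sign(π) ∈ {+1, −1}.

Start at x=1: 1 → 17 → 28 → 12 → 1 (one orbit).
8 cycles of lengths [4, 4, 4, 4, 4, 4, 4, 1].
n − c = 29 − 8 = 21; sign = (−1)^21 = -1.
Zolotarev: (17|29) = -1, matching the cycle-count sign.

-1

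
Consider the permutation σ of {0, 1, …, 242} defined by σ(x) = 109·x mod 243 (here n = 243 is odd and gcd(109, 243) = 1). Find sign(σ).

+1

Orbit of 136 under x↦109x: [136, 1, 109, 217, 82, 190, 55]… (length divides ord_243(109)).
Cycle lengths of π_109 on ℤ/243ℤ: [9, 9, 9, 9, 9, 9, 9, 9, 9, 9, 9, 9, 9, 9, 9, 9, 9, 9, 3, 3, 3, 3, 3, 3, 3, 3, 3, 3, 3, 3, 3, 3, 3, 3, 3, 3, 1, 1, 1, 1, 1, 1, 1, 1, 1, 1, 1, 1, 1, 1, 1, 1, 1, 1, 1, 1, 1, 1, 1, 1, 1, 1, 1]; 63 cycles in total.
With 63 cycles on 243 points, sign = (−1)^{243−63} = +1.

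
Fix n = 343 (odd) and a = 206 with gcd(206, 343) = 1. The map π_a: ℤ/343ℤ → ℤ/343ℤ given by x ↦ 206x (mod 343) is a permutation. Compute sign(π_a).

-1

Trace 4: π^k(4) = [4, 138, 302, 129, 163, 307, 130] for k=0..6.
The orbit structure of x ↦ 206x mod 343: 4 orbits of sizes [294, 42, 6, 1].
With 4 cycles on 343 points, sign = (−1)^{343−4} = -1.
Zolotarev: (206|343) = -1, matching the cycle-count sign.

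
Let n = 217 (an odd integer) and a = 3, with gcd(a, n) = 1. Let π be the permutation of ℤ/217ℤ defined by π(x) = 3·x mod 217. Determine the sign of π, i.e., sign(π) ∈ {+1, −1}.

Trace 64: π^k(64) = [64, 192, 142, 209, 193, 145, 1] for k=0..6.
Decompose π into cycles: lengths [30, 30, 30, 30, 30, 30, 30, 6, 1] (9 cycles, including the fixed point 0).
217 − 9 = 208 transpositions; sign(π) = (−1)^208 = +1.

+1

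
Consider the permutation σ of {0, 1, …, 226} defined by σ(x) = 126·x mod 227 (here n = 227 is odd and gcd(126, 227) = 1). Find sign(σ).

Trace 179: π^k(179) = [179, 81, 218, 1, 126, 213, 52] for k=0..6.
The orbit structure of x ↦ 126x mod 227: 2 orbits of sizes [226, 1].
With 2 cycles on 227 points, sign = (−1)^{227−2} = -1.

-1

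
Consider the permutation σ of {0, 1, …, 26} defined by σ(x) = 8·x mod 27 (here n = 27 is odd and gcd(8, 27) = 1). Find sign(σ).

-1

Trace 8: π^k(8) = [8, 10, 26, 19, 17, 1] for k=0..5.
Cycle lengths of π_8 on ℤ/27ℤ: [6, 6, 6, 2, 2, 2, 2, 1]; 8 cycles in total.
27 − 8 = 19 transpositions; sign(π) = (−1)^19 = -1.
(8|27)_J = -1 (Zolotarev's lemma cross-check).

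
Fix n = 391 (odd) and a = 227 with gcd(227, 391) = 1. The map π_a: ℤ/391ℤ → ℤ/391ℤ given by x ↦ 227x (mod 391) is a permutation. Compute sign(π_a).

Start at x=250: 250 → 55 → 364 → 127 → 286 → 16 → 113 → … (one orbit).
Decompose π into cycles: lengths [176, 176, 22, 16, 1] (5 cycles, including the fixed point 0).
5 cycles on 391: each ℓ→(−1)^(ℓ−1), product (−1)^386 = +1.

+1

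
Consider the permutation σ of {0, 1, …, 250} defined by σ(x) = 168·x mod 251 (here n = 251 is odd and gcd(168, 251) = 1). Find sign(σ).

-1

Trace 157: π^k(157) = [157, 21, 14, 93, 62, 125, 167] for k=0..6.
Cycle lengths of π_168 on ℤ/251ℤ: [250, 1]; 2 cycles in total.
251 − 2 = 249 transpositions; sign(π) = (−1)^249 = -1.
(168|251)_J = -1 (Zolotarev's lemma cross-check).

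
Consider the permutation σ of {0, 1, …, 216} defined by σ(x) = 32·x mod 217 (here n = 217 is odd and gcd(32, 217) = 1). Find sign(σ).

+1

Start at x=1: 1 → 32 → 156 → 1 (one orbit).
Cycle type of π: 3×62 + 1×31; total 93 cycles.
Σ(ℓ_i−1) = 217−93 = 124; sign = (−1)^124 = +1.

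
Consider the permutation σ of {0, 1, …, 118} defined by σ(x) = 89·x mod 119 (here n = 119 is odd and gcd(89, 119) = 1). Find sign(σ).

-1

Trace 89: π^k(89) = [89, 67, 13, 86, 38, 50, 47] for k=0..6.
Decompose π into cycles: lengths [12, 12, 12, 12, 12, 12, 12, 12, 6, 4, 4, 4, 4, 1] (14 cycles, including the fixed point 0).
119 − 14 = 105 transpositions; sign(π) = (−1)^105 = -1.
Zolotarev: (89|119) = -1, matching the cycle-count sign.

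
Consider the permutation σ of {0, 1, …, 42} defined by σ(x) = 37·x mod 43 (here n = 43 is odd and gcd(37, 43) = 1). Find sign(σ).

-1

Start at x=37: 37 → 36 → 42 → 6 → 7 → 1 → 37 (one orbit).
Decompose π into cycles: lengths [6, 6, 6, 6, 6, 6, 6, 1] (8 cycles, including the fixed point 0).
n − c = 43 − 8 = 35; sign = (−1)^35 = -1.
The Jacobi symbol (37|43) = -1 (Zolotarev) agrees.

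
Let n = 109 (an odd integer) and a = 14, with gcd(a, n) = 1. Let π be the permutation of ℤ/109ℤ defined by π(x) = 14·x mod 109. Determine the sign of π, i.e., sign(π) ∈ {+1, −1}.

Start at x=98: 98 → 64 → 24 → 9 → 17 → 20 → 62 → … (one orbit).
2 cycles of lengths [108, 1].
109 − 2 = 107 transpositions; sign(π) = (−1)^107 = -1.
(14|109)_J = -1 (Zolotarev's lemma cross-check).

-1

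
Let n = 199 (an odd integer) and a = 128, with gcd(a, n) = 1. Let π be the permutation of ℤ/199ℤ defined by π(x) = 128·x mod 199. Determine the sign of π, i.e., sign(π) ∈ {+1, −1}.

Start at x=103: 103 → 50 → 32 → 116 → 122 → 94 → 92 → … (one orbit).
3 cycles of lengths [99, 99, 1].
Σ(ℓ_i−1) = 199−3 = 196; sign = (−1)^196 = +1.
Zolotarev: (128|199) = +1, matching the cycle-count sign.

+1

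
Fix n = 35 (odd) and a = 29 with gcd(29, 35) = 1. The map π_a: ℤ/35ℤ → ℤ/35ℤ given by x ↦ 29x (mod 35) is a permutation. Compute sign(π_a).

Trace 1: π^k(1) = [1, 29] for k=0..1.
Cycle lengths of π_29 on ℤ/35ℤ: [2, 2, 2, 2, 2, 2, 2, 2, 2, 2, 2, 2, 2, 2, 1, 1, 1, 1, 1, 1, 1]; 21 cycles in total.
sign(π) = (−1)^{n − #cycles} = (−1)^{35−21} = (−1)^14 = +1.

+1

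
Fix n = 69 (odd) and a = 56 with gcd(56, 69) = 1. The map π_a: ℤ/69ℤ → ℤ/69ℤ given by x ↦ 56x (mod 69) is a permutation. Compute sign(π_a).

+1

Start at x=64: 64 → 65 → 52 → 14 → 25 → 20 → 16 → … (one orbit).
Cycle type of π: 22×3 + 2 + 1; total 5 cycles.
5 cycles on 69: each ℓ→(−1)^(ℓ−1), product (−1)^64 = +1.
(56|69)_J = +1 (Zolotarev's lemma cross-check).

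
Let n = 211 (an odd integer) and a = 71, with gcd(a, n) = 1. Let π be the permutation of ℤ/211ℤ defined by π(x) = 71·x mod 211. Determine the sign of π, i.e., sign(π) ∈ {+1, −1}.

Trace 71: π^k(71) = [71, 188, 55, 107, 1] for k=0..4.
Decompose π into cycles: lengths [5, 5, 5, 5, 5, 5, 5, 5, 5, 5, 5, 5, 5, 5, 5, 5, 5, 5, 5, 5, 5, 5, 5, 5, 5, 5, 5, 5, 5, 5, 5, 5, 5, 5, 5, 5, 5, 5, 5, 5, 5, 5, 1] (43 cycles, including the fixed point 0).
43 cycles on 211: each ℓ→(−1)^(ℓ−1), product (−1)^168 = +1.
Via Zolotarev, sign(π_{71}) = (71|211) = +1.

+1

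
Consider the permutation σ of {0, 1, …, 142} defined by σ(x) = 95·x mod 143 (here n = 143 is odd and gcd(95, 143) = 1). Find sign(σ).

Trace 140: π^k(140) = [140, 1, 95, 16, 90, 113, 10] for k=0..6.
π_95 has 8 disjoint cycles with lengths [30, 30, 30, 30, 10, 6, 6, 1] on {0,…,142}.
8 cycles on 143: each ℓ→(−1)^(ℓ−1), product (−1)^135 = -1.

-1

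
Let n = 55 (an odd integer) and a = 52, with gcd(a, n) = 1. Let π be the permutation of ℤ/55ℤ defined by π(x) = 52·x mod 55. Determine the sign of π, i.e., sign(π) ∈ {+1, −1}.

+1

Orbit of 36 under x↦52x: [36, 2, 49, 18, 1, 52, 9]… (length divides ord_55(52)).
π_52 has 5 disjoint cycles with lengths [20, 20, 10, 4, 1] on {0,…,54}.
n − c = 55 − 5 = 50; sign = (−1)^50 = +1.
(52|55)_J = +1 (Zolotarev's lemma cross-check).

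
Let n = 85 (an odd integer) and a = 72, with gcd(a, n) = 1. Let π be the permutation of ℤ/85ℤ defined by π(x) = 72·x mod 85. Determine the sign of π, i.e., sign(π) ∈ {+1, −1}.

-1

Trace 13: π^k(13) = [13, 1, 72, 84] for k=0..3.
Decompose π into cycles: lengths [4, 4, 4, 4, 4, 4, 4, 4, 4, 4, 4, 4, 4, 4, 4, 4, 4, 4, 4, 4, 4, 1] (22 cycles, including the fixed point 0).
With 22 cycles on 85 points, sign = (−1)^{85−22} = -1.
Zolotarev: (72|85) = -1, matching the cycle-count sign.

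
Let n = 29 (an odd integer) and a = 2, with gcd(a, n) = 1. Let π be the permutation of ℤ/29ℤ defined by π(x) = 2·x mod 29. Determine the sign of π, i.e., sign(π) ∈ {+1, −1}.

Start at x=10: 10 → 20 → 11 → 22 → 15 → 1 → 2 → … (one orbit).
2 cycles of lengths [28, 1].
With 2 cycles on 29 points, sign = (−1)^{29−2} = -1.

-1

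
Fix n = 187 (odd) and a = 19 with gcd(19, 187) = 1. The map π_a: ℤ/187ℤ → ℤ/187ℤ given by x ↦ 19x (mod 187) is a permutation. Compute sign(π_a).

-1

Start at x=32: 32 → 47 → 145 → 137 → 172 → 89 → 8 → … (one orbit).
8 cycles of lengths [40, 40, 40, 40, 10, 8, 8, 1].
Σ(ℓ_i−1) = 187−8 = 179; sign = (−1)^179 = -1.
Zolotarev: (19|187) = -1, matching the cycle-count sign.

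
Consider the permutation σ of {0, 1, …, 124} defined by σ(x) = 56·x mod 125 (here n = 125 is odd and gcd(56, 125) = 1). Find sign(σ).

Start at x=81: 81 → 36 → 16 → 21 → 51 → 106 → 61 → … (one orbit).
13 cycles of lengths [25, 25, 25, 25, 5, 5, 5, 5, 1, 1, 1, 1, 1].
With 13 cycles on 125 points, sign = (−1)^{125−13} = +1.
Via Zolotarev, sign(π_{56}) = (56|125) = +1.

+1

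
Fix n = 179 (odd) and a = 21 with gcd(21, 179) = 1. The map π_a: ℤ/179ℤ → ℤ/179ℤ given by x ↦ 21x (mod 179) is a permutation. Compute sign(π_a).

Start at x=27: 27 → 30 → 93 → 163 → 22 → 104 → 36 → … (one orbit).
Decompose π into cycles: lengths [178, 1] (2 cycles, including the fixed point 0).
sign(π) = (−1)^{n − #cycles} = (−1)^{179−2} = (−1)^177 = -1.

-1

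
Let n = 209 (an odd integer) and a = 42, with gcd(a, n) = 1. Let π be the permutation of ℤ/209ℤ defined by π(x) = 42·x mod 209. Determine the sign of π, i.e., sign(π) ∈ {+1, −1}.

Trace 102: π^k(102) = [102, 104, 188, 163, 158, 157, 115] for k=0..6.
Cycle type of π: 45×4 + 9×2 + 5×2 + 1; total 9 cycles.
With 9 cycles on 209 points, sign = (−1)^{209−9} = +1.

+1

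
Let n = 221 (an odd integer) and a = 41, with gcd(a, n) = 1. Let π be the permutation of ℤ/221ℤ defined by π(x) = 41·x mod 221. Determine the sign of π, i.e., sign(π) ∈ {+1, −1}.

+1

Orbit of 183 under x↦41x: [183, 210, 212, 73, 120, 58, 168]… (length divides ord_221(41)).
7 cycles of lengths [48, 48, 48, 48, 16, 12, 1].
7 cycles on 221: each ℓ→(−1)^(ℓ−1), product (−1)^214 = +1.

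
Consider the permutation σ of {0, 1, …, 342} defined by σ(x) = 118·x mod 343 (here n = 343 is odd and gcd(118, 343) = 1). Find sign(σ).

Start at x=328: 328 → 288 → 27 → 99 → 20 → 302 → 307 → … (one orbit).
π_118 has 10 disjoint cycles with lengths [98, 98, 98, 14, 14, 14, 2, 2, 2, 1] on {0,…,342}.
10 cycles on 343: each ℓ→(−1)^(ℓ−1), product (−1)^333 = -1.
Zolotarev: (118|343) = -1, matching the cycle-count sign.

-1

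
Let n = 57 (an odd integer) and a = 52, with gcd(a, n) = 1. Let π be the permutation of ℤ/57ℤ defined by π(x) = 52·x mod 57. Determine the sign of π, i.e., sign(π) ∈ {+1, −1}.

-1

Start at x=25: 25 → 46 → 55 → 10 → 7 → 22 → 4 → … (one orbit).
Decompose π into cycles: lengths [18, 18, 18, 1, 1, 1] (6 cycles, including the fixed point 0).
sign(π) = (−1)^{n − #cycles} = (−1)^{57−6} = (−1)^51 = -1.
Zolotarev: (52|57) = -1, matching the cycle-count sign.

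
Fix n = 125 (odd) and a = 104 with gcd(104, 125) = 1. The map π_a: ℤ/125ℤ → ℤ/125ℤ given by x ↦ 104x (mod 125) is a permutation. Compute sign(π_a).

+1

Start at x=14: 14 → 81 → 49 → 96 → 109 → 86 → 69 → … (one orbit).
Cycle type of π: 50×2 + 10×2 + 2×2 + 1; total 7 cycles.
sign(π) = (−1)^{n − #cycles} = (−1)^{125−7} = (−1)^118 = +1.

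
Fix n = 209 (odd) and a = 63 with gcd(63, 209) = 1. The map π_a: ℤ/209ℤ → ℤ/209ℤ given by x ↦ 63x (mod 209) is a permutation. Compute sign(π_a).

Trace 144: π^k(144) = [144, 85, 130, 39, 158, 131, 102] for k=0..6.
6 cycles of lengths [90, 90, 10, 9, 9, 1].
sign(π) = (−1)^{n − #cycles} = (−1)^{209−6} = (−1)^203 = -1.
The Jacobi symbol (63|209) = -1 (Zolotarev) agrees.

-1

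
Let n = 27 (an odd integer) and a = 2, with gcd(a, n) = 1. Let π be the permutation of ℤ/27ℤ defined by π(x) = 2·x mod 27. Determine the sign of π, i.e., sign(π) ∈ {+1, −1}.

-1

Orbit of 17 under x↦2x: [17, 7, 14, 1, 2, 4, 8]… (length divides ord_27(2)).
Decompose π into cycles: lengths [18, 6, 2, 1] (4 cycles, including the fixed point 0).
27 − 4 = 23 transpositions; sign(π) = (−1)^23 = -1.
Via Zolotarev, sign(π_{2}) = (2|27) = -1.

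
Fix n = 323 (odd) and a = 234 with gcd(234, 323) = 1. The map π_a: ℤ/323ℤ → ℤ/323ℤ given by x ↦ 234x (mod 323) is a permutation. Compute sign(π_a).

+1

Orbit of 220 under x↦234x: [220, 123, 35, 115, 101, 55, 273]… (length divides ord_323(234)).
Decompose π into cycles: lengths [36, 36, 36, 36, 36, 36, 36, 36, 9, 9, 4, 4, 4, 4, 1] (15 cycles, including the fixed point 0).
323 − 15 = 308 transpositions; sign(π) = (−1)^308 = +1.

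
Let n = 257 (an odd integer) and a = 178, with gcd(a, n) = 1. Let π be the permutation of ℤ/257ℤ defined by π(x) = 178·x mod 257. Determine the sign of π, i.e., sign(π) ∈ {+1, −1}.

+1

Orbit of 185 under x↦178x: [185, 34, 141, 169, 13, 1, 178]… (length divides ord_257(178)).
Decompose π into cycles: lengths [128, 128, 1] (3 cycles, including the fixed point 0).
n − c = 257 − 3 = 254; sign = (−1)^254 = +1.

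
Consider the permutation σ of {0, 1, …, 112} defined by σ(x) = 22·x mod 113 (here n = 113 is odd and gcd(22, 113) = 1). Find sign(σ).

Trace 72: π^k(72) = [72, 2, 44, 64, 52, 14, 82] for k=0..6.
3 cycles of lengths [56, 56, 1].
n − c = 113 − 3 = 110; sign = (−1)^110 = +1.
The Jacobi symbol (22|113) = +1 (Zolotarev) agrees.

+1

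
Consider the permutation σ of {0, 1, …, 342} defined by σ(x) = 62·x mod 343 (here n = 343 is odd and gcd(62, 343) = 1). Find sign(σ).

Orbit of 197 under x↦62x: [197, 209, 267, 90, 92, 216, 15]… (length divides ord_343(62)).
10 cycles of lengths [98, 98, 98, 14, 14, 14, 2, 2, 2, 1].
343 − 10 = 333 transpositions; sign(π) = (−1)^333 = -1.

-1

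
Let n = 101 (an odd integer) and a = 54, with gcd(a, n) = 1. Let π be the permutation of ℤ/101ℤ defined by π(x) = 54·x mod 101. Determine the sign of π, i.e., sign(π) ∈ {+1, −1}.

+1

Orbit of 87 under x↦54x: [87, 52, 81, 31, 58, 1, 54]… (length divides ord_101(54)).
Decompose π into cycles: lengths [25, 25, 25, 25, 1] (5 cycles, including the fixed point 0).
Σ(ℓ_i−1) = 101−5 = 96; sign = (−1)^96 = +1.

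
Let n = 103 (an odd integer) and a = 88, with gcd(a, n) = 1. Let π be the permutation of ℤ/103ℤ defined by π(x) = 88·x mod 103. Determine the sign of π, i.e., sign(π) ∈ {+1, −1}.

-1

Orbit of 86 under x↦88x: [86, 49, 89, 4, 43, 76, 96]… (length divides ord_103(88)).
Cycle lengths of π_88 on ℤ/103ℤ: [102, 1]; 2 cycles in total.
With 2 cycles on 103 points, sign = (−1)^{103−2} = -1.
Zolotarev: (88|103) = -1, matching the cycle-count sign.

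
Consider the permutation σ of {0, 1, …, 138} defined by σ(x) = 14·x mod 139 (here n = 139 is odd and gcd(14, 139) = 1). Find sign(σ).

-1

Trace 23: π^k(23) = [23, 44, 60, 6, 84, 64, 62] for k=0..6.
π_14 has 4 disjoint cycles with lengths [46, 46, 46, 1] on {0,…,138}.
Σ(ℓ_i−1) = 139−4 = 135; sign = (−1)^135 = -1.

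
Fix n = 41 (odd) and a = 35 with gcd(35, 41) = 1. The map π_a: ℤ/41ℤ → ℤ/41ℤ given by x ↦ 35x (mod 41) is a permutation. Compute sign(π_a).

-1

Trace 30: π^k(30) = [30, 25, 14, 39, 12, 10, 22] for k=0..6.
Cycle lengths of π_35 on ℤ/41ℤ: [40, 1]; 2 cycles in total.
sign(π) = (−1)^{n − #cycles} = (−1)^{41−2} = (−1)^39 = -1.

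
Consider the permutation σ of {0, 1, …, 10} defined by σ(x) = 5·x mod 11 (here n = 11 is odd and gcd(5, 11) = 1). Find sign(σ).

+1

Orbit of 1 under x↦5x: [1, 5, 3, 4, 9]… (length divides ord_11(5)).
π_5 has 3 disjoint cycles with lengths [5, 5, 1] on {0,…,10}.
sign(π) = (−1)^{n − #cycles} = (−1)^{11−3} = (−1)^8 = +1.
Check: (5/11) = +1 by Zolotarev.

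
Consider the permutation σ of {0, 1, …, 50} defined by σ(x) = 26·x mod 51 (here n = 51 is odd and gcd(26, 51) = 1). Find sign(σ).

-1

Start at x=13: 13 → 32 → 16 → 8 → 4 → 2 → 1 → … (one orbit).
The orbit structure of x ↦ 26x mod 51: 8 orbits of sizes [8, 8, 8, 8, 8, 8, 2, 1].
n − c = 51 − 8 = 43; sign = (−1)^43 = -1.
Zolotarev: (26|51) = -1, matching the cycle-count sign.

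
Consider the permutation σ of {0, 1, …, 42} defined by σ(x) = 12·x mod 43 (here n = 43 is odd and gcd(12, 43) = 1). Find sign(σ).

-1

Start at x=25: 25 → 42 → 31 → 28 → 35 → 33 → 9 → … (one orbit).
Decompose π into cycles: lengths [42, 1] (2 cycles, including the fixed point 0).
With 2 cycles on 43 points, sign = (−1)^{43−2} = -1.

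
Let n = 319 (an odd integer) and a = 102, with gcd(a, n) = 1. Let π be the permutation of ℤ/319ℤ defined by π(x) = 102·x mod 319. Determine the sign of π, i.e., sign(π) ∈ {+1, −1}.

Orbit of 23 under x↦102x: [23, 113, 42, 137, 257, 56, 289]… (length divides ord_319(102)).
Cycle lengths of π_102 on ℤ/319ℤ: [140, 140, 28, 5, 5, 1]; 6 cycles in total.
6 cycles on 319: each ℓ→(−1)^(ℓ−1), product (−1)^313 = -1.
The Jacobi symbol (102|319) = -1 (Zolotarev) agrees.

-1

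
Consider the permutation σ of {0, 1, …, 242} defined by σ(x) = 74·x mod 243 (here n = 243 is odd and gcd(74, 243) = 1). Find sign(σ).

Start at x=52: 52 → 203 → 199 → 146 → 112 → 26 → 223 → … (one orbit).
6 cycles of lengths [162, 54, 18, 6, 2, 1].
243 − 6 = 237 transpositions; sign(π) = (−1)^237 = -1.
Check: (74/243) = -1 by Zolotarev.

-1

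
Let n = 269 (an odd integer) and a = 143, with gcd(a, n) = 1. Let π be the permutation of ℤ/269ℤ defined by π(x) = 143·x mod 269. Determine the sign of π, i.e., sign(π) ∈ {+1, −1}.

Orbit of 136 under x↦143x: [136, 80, 142, 131, 172, 117, 53]… (length divides ord_269(143)).
Cycle type of π: 67×4 + 1; total 5 cycles.
With 5 cycles on 269 points, sign = (−1)^{269−5} = +1.
(143|269)_J = +1 (Zolotarev's lemma cross-check).

+1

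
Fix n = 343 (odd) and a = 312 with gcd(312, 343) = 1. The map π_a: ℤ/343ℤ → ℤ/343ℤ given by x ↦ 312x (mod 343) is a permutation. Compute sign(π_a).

+1

Start at x=148: 148 → 214 → 226 → 197 → 67 → 324 → 246 → … (one orbit).
31 cycles of lengths [21, 21, 21, 21, 21, 21, 21, 21, 21, 21, 21, 21, 21, 21, 3, 3, 3, 3, 3, 3, 3, 3, 3, 3, 3, 3, 3, 3, 3, 3, 1].
With 31 cycles on 343 points, sign = (−1)^{343−31} = +1.
Zolotarev: (312|343) = +1, matching the cycle-count sign.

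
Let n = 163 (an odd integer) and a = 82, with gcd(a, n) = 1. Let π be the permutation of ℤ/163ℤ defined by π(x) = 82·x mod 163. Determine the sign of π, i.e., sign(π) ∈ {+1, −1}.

-1

Trace 2: π^k(2) = [2, 1, 82, 41, 102, 51, 107] for k=0..6.
2 cycles of lengths [162, 1].
n − c = 163 − 2 = 161; sign = (−1)^161 = -1.
The Jacobi symbol (82|163) = -1 (Zolotarev) agrees.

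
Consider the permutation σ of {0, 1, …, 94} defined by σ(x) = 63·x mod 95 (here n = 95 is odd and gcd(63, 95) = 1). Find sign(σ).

Trace 64: π^k(64) = [64, 42, 81, 68, 9, 92, 1] for k=0..6.
Decompose π into cycles: lengths [36, 36, 9, 9, 4, 1] (6 cycles, including the fixed point 0).
n − c = 95 − 6 = 89; sign = (−1)^89 = -1.
Zolotarev: (63|95) = -1, matching the cycle-count sign.

-1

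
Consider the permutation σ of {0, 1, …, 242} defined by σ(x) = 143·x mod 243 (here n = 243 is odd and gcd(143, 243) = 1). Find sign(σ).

-1

Trace 127: π^k(127) = [127, 179, 82, 62, 118, 107, 235] for k=0..6.
Cycle lengths of π_143 on ℤ/243ℤ: [54, 54, 54, 18, 18, 18, 6, 6, 6, 2, 2, 2, 2, 1]; 14 cycles in total.
n − c = 243 − 14 = 229; sign = (−1)^229 = -1.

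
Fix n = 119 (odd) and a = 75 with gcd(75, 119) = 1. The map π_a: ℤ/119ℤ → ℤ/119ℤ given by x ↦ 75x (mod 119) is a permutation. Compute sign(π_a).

+1

Start at x=60: 60 → 97 → 16 → 10 → 36 → 82 → 81 → … (one orbit).
5 cycles of lengths [48, 48, 16, 6, 1].
sign(π) = (−1)^{n − #cycles} = (−1)^{119−5} = (−1)^114 = +1.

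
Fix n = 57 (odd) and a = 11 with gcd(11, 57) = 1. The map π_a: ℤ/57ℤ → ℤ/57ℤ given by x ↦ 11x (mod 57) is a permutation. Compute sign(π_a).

Orbit of 11 under x↦11x: [11, 7, 20, 49, 26, 1]… (length divides ord_57(11)).
Decompose π into cycles: lengths [6, 6, 6, 6, 6, 6, 3, 3, 3, 3, 3, 3, 2, 1] (14 cycles, including the fixed point 0).
n − c = 57 − 14 = 43; sign = (−1)^43 = -1.
Zolotarev: (11|57) = -1, matching the cycle-count sign.

-1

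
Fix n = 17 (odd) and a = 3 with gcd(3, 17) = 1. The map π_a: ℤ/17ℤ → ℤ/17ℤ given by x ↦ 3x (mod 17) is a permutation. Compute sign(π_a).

-1

Trace 6: π^k(6) = [6, 1, 3, 9, 10, 13, 5] for k=0..6.
Decompose π into cycles: lengths [16, 1] (2 cycles, including the fixed point 0).
sign(π) = (−1)^{n − #cycles} = (−1)^{17−2} = (−1)^15 = -1.
(3|17)_J = -1 (Zolotarev's lemma cross-check).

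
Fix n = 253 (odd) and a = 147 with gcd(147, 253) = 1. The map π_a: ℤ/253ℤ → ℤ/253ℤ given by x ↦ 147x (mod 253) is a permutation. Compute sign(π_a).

+1

Trace 58: π^k(58) = [58, 177, 213, 192, 141, 234, 243] for k=0..6.
π_147 has 9 disjoint cycles with lengths [55, 55, 55, 55, 11, 11, 5, 5, 1] on {0,…,252}.
sign(π) = (−1)^{n − #cycles} = (−1)^{253−9} = (−1)^244 = +1.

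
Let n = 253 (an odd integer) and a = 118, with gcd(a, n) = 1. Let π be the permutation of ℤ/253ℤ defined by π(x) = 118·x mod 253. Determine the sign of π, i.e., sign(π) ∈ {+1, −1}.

-1

Trace 213: π^k(213) = [213, 87, 146, 24, 49, 216, 188] for k=0..6.
The orbit structure of x ↦ 118x mod 253: 6 orbits of sizes [110, 110, 11, 11, 10, 1].
sign(π) = (−1)^{n − #cycles} = (−1)^{253−6} = (−1)^247 = -1.
Via Zolotarev, sign(π_{118}) = (118|253) = -1.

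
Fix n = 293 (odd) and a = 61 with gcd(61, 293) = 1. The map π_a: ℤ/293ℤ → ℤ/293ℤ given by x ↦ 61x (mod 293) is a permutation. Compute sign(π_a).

Start at x=262: 262 → 160 → 91 → 277 → 196 → 236 → 39 → … (one orbit).
Cycle type of π: 146×2 + 1; total 3 cycles.
n − c = 293 − 3 = 290; sign = (−1)^290 = +1.

+1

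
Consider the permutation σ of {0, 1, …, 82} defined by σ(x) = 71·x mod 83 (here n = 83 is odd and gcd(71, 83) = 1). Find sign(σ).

Start at x=5: 5 → 23 → 56 → 75 → 13 → 10 → 46 → … (one orbit).
Cycle lengths of π_71 on ℤ/83ℤ: [82, 1]; 2 cycles in total.
Σ(ℓ_i−1) = 83−2 = 81; sign = (−1)^81 = -1.

-1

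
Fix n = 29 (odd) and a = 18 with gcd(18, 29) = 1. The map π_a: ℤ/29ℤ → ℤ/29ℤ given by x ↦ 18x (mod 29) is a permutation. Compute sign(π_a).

-1

Start at x=11: 11 → 24 → 26 → 4 → 14 → 20 → 12 → … (one orbit).
π_18 has 2 disjoint cycles with lengths [28, 1] on {0,…,28}.
sign(π) = (−1)^{n − #cycles} = (−1)^{29−2} = (−1)^27 = -1.
The Jacobi symbol (18|29) = -1 (Zolotarev) agrees.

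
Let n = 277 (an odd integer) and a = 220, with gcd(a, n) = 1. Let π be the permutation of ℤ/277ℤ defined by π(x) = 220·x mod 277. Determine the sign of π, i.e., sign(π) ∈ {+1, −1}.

+1

Start at x=81: 81 → 92 → 19 → 25 → 237 → 64 → 230 → … (one orbit).
The orbit structure of x ↦ 220x mod 277: 3 orbits of sizes [138, 138, 1].
Σ(ℓ_i−1) = 277−3 = 274; sign = (−1)^274 = +1.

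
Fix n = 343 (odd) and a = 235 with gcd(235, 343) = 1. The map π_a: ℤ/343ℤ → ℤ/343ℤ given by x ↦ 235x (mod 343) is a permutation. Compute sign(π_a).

Start at x=291: 291 → 128 → 239 → 256 → 135 → 169 → 270 → … (one orbit).
7 cycles of lengths [147, 147, 21, 21, 3, 3, 1].
sign(π) = (−1)^{n − #cycles} = (−1)^{343−7} = (−1)^336 = +1.
(235|343)_J = +1 (Zolotarev's lemma cross-check).

+1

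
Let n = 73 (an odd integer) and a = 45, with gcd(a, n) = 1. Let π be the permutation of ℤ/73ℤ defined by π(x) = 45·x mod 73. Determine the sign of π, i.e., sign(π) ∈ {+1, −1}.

-1

Trace 60: π^k(60) = [60, 72, 28, 19, 52, 4, 34] for k=0..6.
2 cycles of lengths [72, 1].
sign(π) = (−1)^{n − #cycles} = (−1)^{73−2} = (−1)^71 = -1.
The Jacobi symbol (45|73) = -1 (Zolotarev) agrees.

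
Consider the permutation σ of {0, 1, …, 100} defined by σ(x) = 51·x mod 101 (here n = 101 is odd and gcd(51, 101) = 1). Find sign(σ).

Orbit of 67 under x↦51x: [67, 84, 42, 21, 61, 81, 91]… (length divides ord_101(51)).
π_51 has 2 disjoint cycles with lengths [100, 1] on {0,…,100}.
n − c = 101 − 2 = 99; sign = (−1)^99 = -1.
Check: (51/101) = -1 by Zolotarev.

-1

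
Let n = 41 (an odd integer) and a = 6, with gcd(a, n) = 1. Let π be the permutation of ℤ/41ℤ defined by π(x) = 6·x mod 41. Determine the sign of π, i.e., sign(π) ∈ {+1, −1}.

Start at x=2: 2 → 12 → 31 → 22 → 9 → 13 → 37 → … (one orbit).
Cycle lengths of π_6 on ℤ/41ℤ: [40, 1]; 2 cycles in total.
2 cycles on 41: each ℓ→(−1)^(ℓ−1), product (−1)^39 = -1.
The Jacobi symbol (6|41) = -1 (Zolotarev) agrees.

-1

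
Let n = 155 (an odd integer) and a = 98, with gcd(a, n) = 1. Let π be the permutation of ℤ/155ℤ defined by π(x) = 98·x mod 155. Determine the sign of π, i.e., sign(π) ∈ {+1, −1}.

-1

Start at x=63: 63 → 129 → 87 → 1 → 98 → 149 → 32 → … (one orbit).
The orbit structure of x ↦ 98x mod 155: 22 orbits of sizes [12, 12, 12, 12, 12, 12, 12, 12, 12, 12, 4, 3, 3, 3, 3, 3, 3, 3, 3, 3, 3, 1].
n − c = 155 − 22 = 133; sign = (−1)^133 = -1.
Zolotarev: (98|155) = -1, matching the cycle-count sign.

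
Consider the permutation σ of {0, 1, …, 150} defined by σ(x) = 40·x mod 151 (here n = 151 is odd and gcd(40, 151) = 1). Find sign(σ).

+1

Trace 62: π^k(62) = [62, 64, 144, 22, 125, 17, 76] for k=0..6.
Cycle lengths of π_40 on ℤ/151ℤ: [75, 75, 1]; 3 cycles in total.
151 − 3 = 148 transpositions; sign(π) = (−1)^148 = +1.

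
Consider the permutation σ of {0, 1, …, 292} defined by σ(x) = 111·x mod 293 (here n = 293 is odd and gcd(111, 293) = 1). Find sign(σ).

Start at x=27: 27 → 67 → 112 → 126 → 215 → 132 → 2 → … (one orbit).
2 cycles of lengths [292, 1].
Σ(ℓ_i−1) = 293−2 = 291; sign = (−1)^291 = -1.
Via Zolotarev, sign(π_{111}) = (111|293) = -1.

-1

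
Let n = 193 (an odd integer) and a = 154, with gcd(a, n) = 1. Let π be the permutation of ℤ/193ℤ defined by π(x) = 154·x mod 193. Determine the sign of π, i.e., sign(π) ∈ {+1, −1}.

-1

Trace 71: π^k(71) = [71, 126, 104, 190, 117, 69, 11] for k=0..6.
4 cycles of lengths [64, 64, 64, 1].
193 − 4 = 189 transpositions; sign(π) = (−1)^189 = -1.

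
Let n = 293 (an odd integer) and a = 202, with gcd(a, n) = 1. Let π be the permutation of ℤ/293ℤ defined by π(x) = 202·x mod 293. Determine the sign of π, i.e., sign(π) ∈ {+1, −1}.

Trace 178: π^k(178) = [178, 210, 228, 55, 269, 133, 203] for k=0..6.
Cycle type of π: 146×2 + 1; total 3 cycles.
293 − 3 = 290 transpositions; sign(π) = (−1)^290 = +1.
Check: (202/293) = +1 by Zolotarev.

+1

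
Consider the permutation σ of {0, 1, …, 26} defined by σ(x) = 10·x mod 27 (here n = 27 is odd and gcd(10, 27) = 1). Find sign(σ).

+1

Orbit of 1 under x↦10x: [1, 10, 19]… (length divides ord_27(10)).
π_10 has 15 disjoint cycles with lengths [3, 3, 3, 3, 3, 3, 1, 1, 1, 1, 1, 1, 1, 1, 1] on {0,…,26}.
sign(π) = (−1)^{n − #cycles} = (−1)^{27−15} = (−1)^12 = +1.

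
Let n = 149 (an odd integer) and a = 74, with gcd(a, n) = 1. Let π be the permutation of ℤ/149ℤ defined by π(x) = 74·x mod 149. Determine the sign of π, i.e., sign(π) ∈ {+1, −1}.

-1

Orbit of 61 under x↦74x: [61, 44, 127, 11, 69, 40, 129]… (length divides ord_149(74)).
Cycle lengths of π_74 on ℤ/149ℤ: [148, 1]; 2 cycles in total.
2 cycles on 149: each ℓ→(−1)^(ℓ−1), product (−1)^147 = -1.
The Jacobi symbol (74|149) = -1 (Zolotarev) agrees.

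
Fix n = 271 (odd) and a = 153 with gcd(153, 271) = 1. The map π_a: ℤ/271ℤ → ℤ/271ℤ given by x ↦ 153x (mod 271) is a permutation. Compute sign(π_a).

+1

Trace 139: π^k(139) = [139, 129, 225, 8, 140, 11, 57] for k=0..6.
π_153 has 3 disjoint cycles with lengths [135, 135, 1] on {0,…,270}.
n − c = 271 − 3 = 268; sign = (−1)^268 = +1.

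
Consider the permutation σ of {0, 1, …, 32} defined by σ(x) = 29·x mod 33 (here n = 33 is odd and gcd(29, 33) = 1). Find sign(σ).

+1

Orbit of 29 under x↦29x: [29, 16, 2, 25, 32, 4, 17]… (length divides ord_33(29)).
The orbit structure of x ↦ 29x mod 33: 5 orbits of sizes [10, 10, 10, 2, 1].
Σ(ℓ_i−1) = 33−5 = 28; sign = (−1)^28 = +1.
(29|33)_J = +1 (Zolotarev's lemma cross-check).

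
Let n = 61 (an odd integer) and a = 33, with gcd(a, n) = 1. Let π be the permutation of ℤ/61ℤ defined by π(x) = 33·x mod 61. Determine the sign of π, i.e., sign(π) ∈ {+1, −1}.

-1

Orbit of 20 under x↦33x: [20, 50, 3, 38, 34, 24, 60]… (length divides ord_61(33)).
Decompose π into cycles: lengths [20, 20, 20, 1] (4 cycles, including the fixed point 0).
sign(π) = (−1)^{n − #cycles} = (−1)^{61−4} = (−1)^57 = -1.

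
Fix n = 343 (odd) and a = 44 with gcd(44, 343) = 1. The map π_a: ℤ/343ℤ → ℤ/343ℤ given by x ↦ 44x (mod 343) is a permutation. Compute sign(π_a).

+1

Orbit of 198 under x↦44x: [198, 137, 197, 93, 319, 316, 184]… (length divides ord_343(44)).
Decompose π into cycles: lengths [147, 147, 21, 21, 3, 3, 1] (7 cycles, including the fixed point 0).
sign(π) = (−1)^{n − #cycles} = (−1)^{343−7} = (−1)^336 = +1.
Zolotarev: (44|343) = +1, matching the cycle-count sign.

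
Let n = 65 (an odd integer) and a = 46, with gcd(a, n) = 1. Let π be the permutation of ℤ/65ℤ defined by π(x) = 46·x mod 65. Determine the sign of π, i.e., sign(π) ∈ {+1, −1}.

Orbit of 36 under x↦46x: [36, 31, 61, 11, 51, 6, 16]… (length divides ord_65(46)).
Decompose π into cycles: lengths [12, 12, 12, 12, 12, 1, 1, 1, 1, 1] (10 cycles, including the fixed point 0).
n − c = 65 − 10 = 55; sign = (−1)^55 = -1.

-1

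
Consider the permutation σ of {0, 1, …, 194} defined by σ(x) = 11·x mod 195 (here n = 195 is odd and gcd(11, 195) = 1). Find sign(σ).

+1

Trace 86: π^k(86) = [86, 166, 71, 1, 11, 121, 161] for k=0..6.
25 cycles of lengths [12, 12, 12, 12, 12, 12, 12, 12, 12, 12, 12, 12, 12, 12, 12, 2, 2, 2, 2, 2, 1, 1, 1, 1, 1].
25 cycles on 195: each ℓ→(−1)^(ℓ−1), product (−1)^170 = +1.
Check: (11/195) = +1 by Zolotarev.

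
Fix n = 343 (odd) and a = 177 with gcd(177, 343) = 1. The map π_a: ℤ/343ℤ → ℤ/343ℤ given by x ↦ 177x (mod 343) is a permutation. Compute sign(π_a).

+1

Orbit of 177 under x↦177x: [177, 116, 295, 79, 263, 246, 324]… (length divides ord_343(177)).
Decompose π into cycles: lengths [21, 21, 21, 21, 21, 21, 21, 21, 21, 21, 21, 21, 21, 21, 3, 3, 3, 3, 3, 3, 3, 3, 3, 3, 3, 3, 3, 3, 3, 3, 1] (31 cycles, including the fixed point 0).
Σ(ℓ_i−1) = 343−31 = 312; sign = (−1)^312 = +1.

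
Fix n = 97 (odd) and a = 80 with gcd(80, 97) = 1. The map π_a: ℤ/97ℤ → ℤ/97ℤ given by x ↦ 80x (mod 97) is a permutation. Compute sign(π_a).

Orbit of 95 under x↦80x: [95, 34, 4, 29, 89, 39, 16]… (length divides ord_97(80)).
Decompose π into cycles: lengths [96, 1] (2 cycles, including the fixed point 0).
97 − 2 = 95 transpositions; sign(π) = (−1)^95 = -1.

-1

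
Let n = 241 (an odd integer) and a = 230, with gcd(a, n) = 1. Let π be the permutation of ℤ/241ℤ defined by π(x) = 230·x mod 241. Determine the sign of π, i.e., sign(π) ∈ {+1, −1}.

Orbit of 19 under x↦230x: [19, 32, 130, 16, 65, 8, 153]… (length divides ord_241(230)).
The orbit structure of x ↦ 230x mod 241: 6 orbits of sizes [48, 48, 48, 48, 48, 1].
Σ(ℓ_i−1) = 241−6 = 235; sign = (−1)^235 = -1.
Zolotarev: (230|241) = -1, matching the cycle-count sign.

-1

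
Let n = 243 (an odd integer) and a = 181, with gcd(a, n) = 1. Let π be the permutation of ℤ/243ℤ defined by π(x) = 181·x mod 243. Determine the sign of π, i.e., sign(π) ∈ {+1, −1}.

Trace 154: π^k(154) = [154, 172, 28, 208, 226, 82, 19] for k=0..6.
Cycle lengths of π_181 on ℤ/243ℤ: [27, 27, 27, 27, 27, 27, 9, 9, 9, 9, 9, 9, 3, 3, 3, 3, 3, 3, 1, 1, 1, 1, 1, 1, 1, 1, 1]; 27 cycles in total.
243 − 27 = 216 transpositions; sign(π) = (−1)^216 = +1.
(181|243)_J = +1 (Zolotarev's lemma cross-check).

+1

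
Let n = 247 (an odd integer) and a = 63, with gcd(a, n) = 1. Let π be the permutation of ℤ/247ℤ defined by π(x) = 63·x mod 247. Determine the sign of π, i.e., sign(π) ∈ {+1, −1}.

Start at x=225: 225 → 96 → 120 → 150 → 64 → 80 → 100 → … (one orbit).
10 cycles of lengths [36, 36, 36, 36, 36, 36, 12, 9, 9, 1].
sign(π) = (−1)^{n − #cycles} = (−1)^{247−10} = (−1)^237 = -1.
The Jacobi symbol (63|247) = -1 (Zolotarev) agrees.

-1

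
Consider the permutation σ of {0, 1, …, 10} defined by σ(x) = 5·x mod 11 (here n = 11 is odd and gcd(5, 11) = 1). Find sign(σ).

Orbit of 3 under x↦5x: [3, 4, 9, 1, 5]… (length divides ord_11(5)).
Decompose π into cycles: lengths [5, 5, 1] (3 cycles, including the fixed point 0).
Σ(ℓ_i−1) = 11−3 = 8; sign = (−1)^8 = +1.
Via Zolotarev, sign(π_{5}) = (5|11) = +1.

+1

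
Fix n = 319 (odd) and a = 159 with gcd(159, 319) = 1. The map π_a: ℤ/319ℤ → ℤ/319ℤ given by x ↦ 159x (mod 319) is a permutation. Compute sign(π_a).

-1

Orbit of 256 under x↦159x: [256, 191, 64, 287, 16, 311, 4]… (length divides ord_319(159)).
π_159 has 6 disjoint cycles with lengths [140, 140, 28, 5, 5, 1] on {0,…,318}.
Σ(ℓ_i−1) = 319−6 = 313; sign = (−1)^313 = -1.
Zolotarev: (159|319) = -1, matching the cycle-count sign.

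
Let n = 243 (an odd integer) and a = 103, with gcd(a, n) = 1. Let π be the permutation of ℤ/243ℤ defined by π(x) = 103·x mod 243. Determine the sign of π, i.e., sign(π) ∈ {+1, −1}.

+1

Trace 28: π^k(28) = [28, 211, 106, 226, 193, 196, 19] for k=0..6.
Cycle type of π: 81×2 + 27×2 + 9×2 + 3×2 + 1×3; total 11 cycles.
243 − 11 = 232 transpositions; sign(π) = (−1)^232 = +1.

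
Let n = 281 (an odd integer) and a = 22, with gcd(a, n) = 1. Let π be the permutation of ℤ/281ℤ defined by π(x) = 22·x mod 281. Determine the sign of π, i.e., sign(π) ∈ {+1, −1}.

Orbit of 70 under x↦22x: [70, 135, 160, 148, 165, 258, 56]… (length divides ord_281(22)).
Cycle lengths of π_22 on ℤ/281ℤ: [280, 1]; 2 cycles in total.
n − c = 281 − 2 = 279; sign = (−1)^279 = -1.
Zolotarev: (22|281) = -1, matching the cycle-count sign.

-1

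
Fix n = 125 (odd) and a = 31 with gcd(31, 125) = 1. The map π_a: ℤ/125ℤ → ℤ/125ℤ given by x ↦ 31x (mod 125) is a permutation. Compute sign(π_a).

+1

Orbit of 66 under x↦31x: [66, 46, 51, 81, 11, 91, 71]… (length divides ord_125(31)).
Cycle type of π: 25×4 + 5×4 + 1×5; total 13 cycles.
sign(π) = (−1)^{n − #cycles} = (−1)^{125−13} = (−1)^112 = +1.
Check: (31/125) = +1 by Zolotarev.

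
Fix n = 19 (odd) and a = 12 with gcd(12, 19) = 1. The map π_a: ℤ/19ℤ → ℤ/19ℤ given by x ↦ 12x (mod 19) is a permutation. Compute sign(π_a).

-1

Orbit of 1 under x↦12x: [1, 12, 11, 18, 7, 8]… (length divides ord_19(12)).
Decompose π into cycles: lengths [6, 6, 6, 1] (4 cycles, including the fixed point 0).
n − c = 19 − 4 = 15; sign = (−1)^15 = -1.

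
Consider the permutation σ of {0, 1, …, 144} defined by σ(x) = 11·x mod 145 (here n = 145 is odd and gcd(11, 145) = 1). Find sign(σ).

-1

Start at x=21: 21 → 86 → 76 → 111 → 61 → 91 → 131 → … (one orbit).
π_11 has 10 disjoint cycles with lengths [28, 28, 28, 28, 28, 1, 1, 1, 1, 1] on {0,…,144}.
With 10 cycles on 145 points, sign = (−1)^{145−10} = -1.
Via Zolotarev, sign(π_{11}) = (11|145) = -1.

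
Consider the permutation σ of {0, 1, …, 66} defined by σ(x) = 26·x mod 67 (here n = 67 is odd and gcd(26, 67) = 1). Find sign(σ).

+1

Start at x=65: 65 → 15 → 55 → 23 → 62 → 4 → 37 → … (one orbit).
Cycle lengths of π_26 on ℤ/67ℤ: [33, 33, 1]; 3 cycles in total.
With 3 cycles on 67 points, sign = (−1)^{67−3} = +1.
The Jacobi symbol (26|67) = +1 (Zolotarev) agrees.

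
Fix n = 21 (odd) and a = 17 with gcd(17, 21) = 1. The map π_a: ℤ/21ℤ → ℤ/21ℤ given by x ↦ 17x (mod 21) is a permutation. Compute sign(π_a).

+1

Start at x=20: 20 → 4 → 5 → 1 → 17 → 16 → 20 (one orbit).
π_17 has 5 disjoint cycles with lengths [6, 6, 6, 2, 1] on {0,…,20}.
5 cycles on 21: each ℓ→(−1)^(ℓ−1), product (−1)^16 = +1.
(17|21)_J = +1 (Zolotarev's lemma cross-check).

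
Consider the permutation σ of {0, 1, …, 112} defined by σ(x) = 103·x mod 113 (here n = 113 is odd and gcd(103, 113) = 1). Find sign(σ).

Orbit of 39 under x↦103x: [39, 62, 58, 98, 37, 82, 84]… (length divides ord_113(103)).
2 cycles of lengths [112, 1].
113 − 2 = 111 transpositions; sign(π) = (−1)^111 = -1.
The Jacobi symbol (103|113) = -1 (Zolotarev) agrees.

-1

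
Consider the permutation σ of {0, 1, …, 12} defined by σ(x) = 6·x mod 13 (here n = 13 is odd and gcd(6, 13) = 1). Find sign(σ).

-1

Start at x=12: 12 → 7 → 3 → 5 → 4 → 11 → 1 → … (one orbit).
Cycle lengths of π_6 on ℤ/13ℤ: [12, 1]; 2 cycles in total.
13 − 2 = 11 transpositions; sign(π) = (−1)^11 = -1.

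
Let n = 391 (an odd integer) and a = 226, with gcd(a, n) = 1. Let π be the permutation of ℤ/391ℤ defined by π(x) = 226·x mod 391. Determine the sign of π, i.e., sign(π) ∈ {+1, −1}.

+1

Start at x=123: 123 → 37 → 151 → 109 → 1 → 226 → 246 → … (one orbit).
Decompose π into cycles: lengths [176, 176, 22, 16, 1] (5 cycles, including the fixed point 0).
sign(π) = (−1)^{n − #cycles} = (−1)^{391−5} = (−1)^386 = +1.
Zolotarev: (226|391) = +1, matching the cycle-count sign.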